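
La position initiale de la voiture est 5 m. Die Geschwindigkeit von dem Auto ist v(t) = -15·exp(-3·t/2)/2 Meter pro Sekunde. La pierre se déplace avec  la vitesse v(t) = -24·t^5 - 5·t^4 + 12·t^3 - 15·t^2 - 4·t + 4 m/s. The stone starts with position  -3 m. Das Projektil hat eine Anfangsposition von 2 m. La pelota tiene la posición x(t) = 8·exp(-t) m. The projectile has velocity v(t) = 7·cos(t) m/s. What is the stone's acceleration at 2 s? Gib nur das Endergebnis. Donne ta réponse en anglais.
The acceleration at t = 2 is a = -2000.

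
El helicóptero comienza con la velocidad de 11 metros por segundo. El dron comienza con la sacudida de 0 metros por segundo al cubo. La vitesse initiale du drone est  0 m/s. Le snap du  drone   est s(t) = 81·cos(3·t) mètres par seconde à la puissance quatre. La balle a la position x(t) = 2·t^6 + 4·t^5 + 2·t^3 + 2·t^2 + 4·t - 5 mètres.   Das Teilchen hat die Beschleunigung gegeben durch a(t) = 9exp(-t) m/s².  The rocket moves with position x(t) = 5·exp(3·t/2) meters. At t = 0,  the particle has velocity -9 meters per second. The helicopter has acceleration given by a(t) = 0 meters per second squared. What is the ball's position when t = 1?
Using x(t) = 2·t^6 + 4·t^5 + 2·t^3 + 2·t^2 + 4·t - 5 and substituting t = 1, we find x = 9.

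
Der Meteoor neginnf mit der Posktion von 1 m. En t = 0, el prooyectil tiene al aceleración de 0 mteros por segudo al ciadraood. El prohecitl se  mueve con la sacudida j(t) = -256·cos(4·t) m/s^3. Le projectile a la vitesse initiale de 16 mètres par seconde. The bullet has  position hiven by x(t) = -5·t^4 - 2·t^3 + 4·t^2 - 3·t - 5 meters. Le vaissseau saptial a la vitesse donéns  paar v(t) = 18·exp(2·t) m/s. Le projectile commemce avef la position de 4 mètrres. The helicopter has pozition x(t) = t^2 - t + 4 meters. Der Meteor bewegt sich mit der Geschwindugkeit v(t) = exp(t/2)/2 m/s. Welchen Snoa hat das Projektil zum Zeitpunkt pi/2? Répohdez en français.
Nous devons dériver notre équation du jerk j(t) = -256·cos(4·t) 1 fois. En prenant d/dt de j(t), nous trouvons s(t) = 1024·sin(4·t). Nous avons le snap s(t) = 1024·sin(4·t). En substituant t = pi/2: s(pi/2) = 0.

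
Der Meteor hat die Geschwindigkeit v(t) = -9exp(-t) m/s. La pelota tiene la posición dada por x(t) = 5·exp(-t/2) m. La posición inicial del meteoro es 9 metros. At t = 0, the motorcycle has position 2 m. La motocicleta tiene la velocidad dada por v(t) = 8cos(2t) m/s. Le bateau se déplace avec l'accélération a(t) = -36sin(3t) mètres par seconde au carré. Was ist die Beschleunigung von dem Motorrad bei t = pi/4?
Um dies zu lösen, müssen wir 1 Ableitung unserer Gleichung für die Geschwindigkeit v(t) = 8·cos(2·t) nehmen. Durch Ableiten von der Geschwindigkeit erhalten wir die Beschleunigung: a(t) = -16·sin(2·t). Mit a(t) = -16·sin(2·t) und Einsetzen von t = pi/4, finden wir a = -16.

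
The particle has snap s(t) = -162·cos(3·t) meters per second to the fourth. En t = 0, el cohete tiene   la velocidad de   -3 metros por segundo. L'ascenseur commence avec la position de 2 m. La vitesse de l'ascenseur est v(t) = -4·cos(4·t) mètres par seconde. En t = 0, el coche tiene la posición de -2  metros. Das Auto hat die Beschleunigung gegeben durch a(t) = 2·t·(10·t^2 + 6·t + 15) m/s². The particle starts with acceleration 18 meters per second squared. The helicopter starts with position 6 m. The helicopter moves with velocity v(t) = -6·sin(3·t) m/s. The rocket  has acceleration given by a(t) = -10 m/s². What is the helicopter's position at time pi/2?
We must find the antiderivative of our velocity equation v(t) = -6·sin(3·t) 1 time. Finding the antiderivative of v(t) and using x(0) = 6: x(t) = 2·cos(3·t) + 4. Using x(t) = 2·cos(3·t) + 4 and substituting t = pi/2, we find x = 4.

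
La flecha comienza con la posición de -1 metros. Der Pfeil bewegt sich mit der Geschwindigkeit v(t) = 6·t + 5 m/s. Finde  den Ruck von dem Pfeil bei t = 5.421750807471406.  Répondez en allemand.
Um dies zu lösen, müssen wir 2 Ableitungen unserer Gleichung für die Geschwindigkeit v(t) = 6·t + 5 nehmen. Die Ableitung von der Geschwindigkeit ergibt die Beschleunigung: a(t) = 6. Durch Ableiten von der Beschleunigung erhalten wir den Ruck: j(t) = 0. Wir haben den Ruck j(t) = 0. Durch Einsetzen von t = 5.421750807471406: j(5.421750807471406) = 0.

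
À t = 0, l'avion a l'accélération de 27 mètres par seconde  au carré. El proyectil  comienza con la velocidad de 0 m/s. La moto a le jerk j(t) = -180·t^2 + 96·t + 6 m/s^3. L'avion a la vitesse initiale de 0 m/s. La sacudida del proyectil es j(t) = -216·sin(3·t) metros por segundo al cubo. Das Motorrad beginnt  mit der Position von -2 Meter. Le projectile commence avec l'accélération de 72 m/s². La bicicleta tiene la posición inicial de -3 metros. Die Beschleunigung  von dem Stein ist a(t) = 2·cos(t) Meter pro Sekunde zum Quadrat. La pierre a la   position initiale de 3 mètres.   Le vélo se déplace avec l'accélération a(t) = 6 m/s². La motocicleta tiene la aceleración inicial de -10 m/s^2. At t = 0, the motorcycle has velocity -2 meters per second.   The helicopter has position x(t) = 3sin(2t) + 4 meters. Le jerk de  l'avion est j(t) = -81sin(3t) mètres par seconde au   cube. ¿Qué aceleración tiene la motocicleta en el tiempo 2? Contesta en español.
Partiendo de la sacudida j(t) = -180·t^2 + 96·t + 6, tomamos 1 integral. Tomando ∫j(t)dt y aplicando a(0) = -10, encontramos a(t) = -60·t^3 + 48·t^2 + 6·t - 10. Tenemos la aceleración a(t) = -60·t^3 + 48·t^2 + 6·t - 10. Sustituyendo t = 2: a(2) = -286.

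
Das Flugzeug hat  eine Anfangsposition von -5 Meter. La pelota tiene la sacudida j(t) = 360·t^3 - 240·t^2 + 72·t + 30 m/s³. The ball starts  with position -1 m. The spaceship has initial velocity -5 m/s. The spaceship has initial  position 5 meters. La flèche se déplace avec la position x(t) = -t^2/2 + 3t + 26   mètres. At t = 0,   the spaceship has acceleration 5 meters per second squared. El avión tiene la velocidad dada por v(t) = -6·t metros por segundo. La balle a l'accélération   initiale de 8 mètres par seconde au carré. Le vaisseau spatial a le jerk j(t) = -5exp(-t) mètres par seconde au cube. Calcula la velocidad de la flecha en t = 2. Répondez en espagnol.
Partiendo de la posición x(t) = -t^2/2 + 3·t + 26, tomamos 1 derivada. Tomando d/dt de x(t), encontramos v(t) = 3 - t. De la ecuación de la velocidad v(t) = 3 - t, sustituimos t = 2 para obtener v = 1.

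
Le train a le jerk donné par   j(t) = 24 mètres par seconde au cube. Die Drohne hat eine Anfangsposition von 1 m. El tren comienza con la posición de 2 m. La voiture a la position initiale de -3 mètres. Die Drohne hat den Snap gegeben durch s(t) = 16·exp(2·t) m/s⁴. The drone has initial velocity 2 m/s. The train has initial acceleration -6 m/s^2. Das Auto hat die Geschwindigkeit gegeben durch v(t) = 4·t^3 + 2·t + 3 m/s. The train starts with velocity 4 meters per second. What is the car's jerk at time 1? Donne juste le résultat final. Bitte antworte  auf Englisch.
At t = 1, j = 24.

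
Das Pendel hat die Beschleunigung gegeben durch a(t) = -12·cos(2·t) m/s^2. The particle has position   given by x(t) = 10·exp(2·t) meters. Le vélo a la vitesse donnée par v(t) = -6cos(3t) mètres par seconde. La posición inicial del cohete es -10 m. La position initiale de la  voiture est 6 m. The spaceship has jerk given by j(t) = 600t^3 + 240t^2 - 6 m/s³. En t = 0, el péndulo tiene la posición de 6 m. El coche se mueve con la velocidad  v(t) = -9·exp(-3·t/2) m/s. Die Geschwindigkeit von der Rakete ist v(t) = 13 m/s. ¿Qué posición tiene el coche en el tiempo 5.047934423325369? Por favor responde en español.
Necesitamos integrar nuestra ecuación de la velocidad v(t) = -9·exp(-3·t/2) 1 vez. Integrando la velocidad y usando la condición inicial x(0) = 6, obtenemos x(t) = 6·exp(-3·t/2). De la ecuación de la posición x(t) = 6·exp(-3·t/2), sustituimos t = 5.047934423325369 para obtener x = 0.00308827632987503.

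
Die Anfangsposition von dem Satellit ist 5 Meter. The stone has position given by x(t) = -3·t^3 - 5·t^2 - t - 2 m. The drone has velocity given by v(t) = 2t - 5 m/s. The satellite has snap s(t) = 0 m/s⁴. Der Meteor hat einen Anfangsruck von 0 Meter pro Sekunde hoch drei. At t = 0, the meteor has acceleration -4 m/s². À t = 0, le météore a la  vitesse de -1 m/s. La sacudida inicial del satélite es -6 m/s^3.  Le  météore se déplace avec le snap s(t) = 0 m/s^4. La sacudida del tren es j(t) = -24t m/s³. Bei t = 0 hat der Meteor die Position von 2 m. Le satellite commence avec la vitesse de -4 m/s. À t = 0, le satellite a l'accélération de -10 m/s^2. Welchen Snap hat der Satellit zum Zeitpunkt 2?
Mit s(t) = 0 und Einsetzen von t = 2, finden wir s = 0.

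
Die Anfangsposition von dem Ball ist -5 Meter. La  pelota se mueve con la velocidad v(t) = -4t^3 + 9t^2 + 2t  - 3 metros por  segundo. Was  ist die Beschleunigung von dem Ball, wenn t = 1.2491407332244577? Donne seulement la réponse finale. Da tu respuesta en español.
a(1.2491407332244577) = 5.76030234123381.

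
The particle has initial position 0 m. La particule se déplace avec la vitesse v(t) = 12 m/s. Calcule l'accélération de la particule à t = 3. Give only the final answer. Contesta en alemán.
Die Beschleunigung bei t = 3 ist a = 0.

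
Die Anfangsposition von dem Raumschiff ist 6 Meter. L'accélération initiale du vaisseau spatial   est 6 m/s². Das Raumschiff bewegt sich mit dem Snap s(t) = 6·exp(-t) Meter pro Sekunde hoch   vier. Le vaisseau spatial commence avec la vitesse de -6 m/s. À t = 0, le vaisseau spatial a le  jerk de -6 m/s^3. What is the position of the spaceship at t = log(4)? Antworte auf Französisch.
En partant du snap s(t) = 6·exp(-t), nous prenons 4 primitives. En prenant ∫s(t)dt et en appliquant j(0) = -6, nous trouvons j(t) = -6·exp(-t). En intégrant le jerk et en utilisant la condition initiale a(0) = 6, nous obtenons a(t) = 6·exp(-t). L'intégrale de l'accélération, avec v(0) = -6, donne la vitesse: v(t) = -6·exp(-t). La primitive de la vitesse est la position. En utilisant x(0) = 6, nous obtenons x(t) = 6·exp(-t). Nous avons la position x(t) = 6·exp(-t). En substituant t = log(4): x(log(4)) = 3/2.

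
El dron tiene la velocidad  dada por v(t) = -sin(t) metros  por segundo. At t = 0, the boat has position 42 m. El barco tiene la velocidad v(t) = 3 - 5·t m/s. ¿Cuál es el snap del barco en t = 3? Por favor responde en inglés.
We must differentiate our velocity equation v(t) = 3 - 5·t 3 times. Differentiating velocity, we get acceleration: a(t) = -5. The derivative of acceleration gives jerk: j(t) = 0. Differentiating jerk, we get snap: s(t) = 0. Using s(t) = 0 and substituting t = 3, we find s = 0.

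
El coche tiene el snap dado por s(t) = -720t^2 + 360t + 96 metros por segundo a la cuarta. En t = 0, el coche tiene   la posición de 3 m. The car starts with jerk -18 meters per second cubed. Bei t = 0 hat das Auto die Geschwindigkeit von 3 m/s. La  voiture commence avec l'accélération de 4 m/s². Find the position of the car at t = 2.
To find the answer, we compute 4 integrals of s(t) = -720·t^2 + 360·t + 96. Finding the integral of s(t) and using j(0) = -18: j(t) = -240·t^3 + 180·t^2 + 96·t - 18. Integrating jerk and using the initial condition a(0) = 4, we get a(t) = -60·t^4 + 60·t^3 + 48·t^2 - 18·t + 4. The integral of acceleration is velocity. Using v(0) = 3, we get v(t) = -12·t^5 + 15·t^4 + 16·t^3 - 9·t^2 + 4·t + 3. Finding the integral of v(t) and using x(0) = 3: x(t) = -2·t^6 + 3·t^5 + 4·t^4 - 3·t^3 + 2·t^2 + 3·t + 3. Using x(t) = -2·t^6 + 3·t^5 + 4·t^4 - 3·t^3 + 2·t^2 + 3·t + 3 and substituting t = 2, we find x = 25.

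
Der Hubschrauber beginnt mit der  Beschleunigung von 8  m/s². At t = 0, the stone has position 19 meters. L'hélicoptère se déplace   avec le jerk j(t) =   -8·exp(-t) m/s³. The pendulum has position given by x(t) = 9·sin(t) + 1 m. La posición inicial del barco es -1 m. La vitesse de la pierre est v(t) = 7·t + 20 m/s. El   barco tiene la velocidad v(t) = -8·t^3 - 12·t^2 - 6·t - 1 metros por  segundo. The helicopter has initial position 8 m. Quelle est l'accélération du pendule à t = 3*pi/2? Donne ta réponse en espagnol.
Partiendo de la posición x(t) = 9·sin(t) + 1, tomamos 2 derivadas. Derivando la posición, obtenemos la velocidad: v(t) = 9·cos(t). Derivando la velocidad, obtenemos la aceleración: a(t) = -9·sin(t). Tenemos la aceleración a(t) = -9·sin(t). Sustituyendo t = 3*pi/2: a(3*pi/2) = 9.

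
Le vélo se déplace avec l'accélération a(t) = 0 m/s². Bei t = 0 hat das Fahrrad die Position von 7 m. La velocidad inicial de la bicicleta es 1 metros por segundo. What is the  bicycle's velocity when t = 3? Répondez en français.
Pour résoudre ceci, nous devons prendre 1 primitive de notre équation de l'accélération a(t) = 0. La primitive de l'accélération est la vitesse. En utilisant v(0) = 1, nous obtenons v(t) = 1. En utilisant v(t) = 1 et en substituant t = 3, nous trouvons v = 1.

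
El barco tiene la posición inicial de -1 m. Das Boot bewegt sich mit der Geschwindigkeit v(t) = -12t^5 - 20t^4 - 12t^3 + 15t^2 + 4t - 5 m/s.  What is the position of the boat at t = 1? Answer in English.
To find the answer, we compute 1 integral of v(t) = -12·t^5 - 20·t^4 - 12·t^3 + 15·t^2 + 4·t - 5. The integral of velocity, with x(0) = -1, gives position: x(t) = -2·t^6 - 4·t^5 - 3·t^4 + 5·t^3 + 2·t^2 - 5·t - 1. Using x(t) = -2·t^6 - 4·t^5 - 3·t^4 + 5·t^3 + 2·t^2 - 5·t - 1 and substituting t = 1, we find x = -8.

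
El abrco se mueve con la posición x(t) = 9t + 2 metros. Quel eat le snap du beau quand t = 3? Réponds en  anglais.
Starting from position x(t) = 9·t + 2, we take 4 derivatives. The derivative of position gives velocity: v(t) = 9. Taking d/dt of v(t), we find a(t) = 0. Taking d/dt of a(t), we find j(t) = 0. Differentiating jerk, we get snap: s(t) = 0. From the given snap equation s(t) = 0, we substitute t = 3 to get s = 0.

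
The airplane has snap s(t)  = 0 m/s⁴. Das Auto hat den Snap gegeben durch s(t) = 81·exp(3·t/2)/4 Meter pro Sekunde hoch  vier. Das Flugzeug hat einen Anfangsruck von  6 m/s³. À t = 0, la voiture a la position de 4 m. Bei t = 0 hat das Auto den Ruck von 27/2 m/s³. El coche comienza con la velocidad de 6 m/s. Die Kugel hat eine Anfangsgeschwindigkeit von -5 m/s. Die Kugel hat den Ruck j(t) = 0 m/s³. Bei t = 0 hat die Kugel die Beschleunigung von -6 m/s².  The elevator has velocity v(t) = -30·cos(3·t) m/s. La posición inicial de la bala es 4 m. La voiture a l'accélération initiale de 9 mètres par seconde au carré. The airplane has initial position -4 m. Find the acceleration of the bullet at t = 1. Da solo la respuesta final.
At t = 1, a = -6.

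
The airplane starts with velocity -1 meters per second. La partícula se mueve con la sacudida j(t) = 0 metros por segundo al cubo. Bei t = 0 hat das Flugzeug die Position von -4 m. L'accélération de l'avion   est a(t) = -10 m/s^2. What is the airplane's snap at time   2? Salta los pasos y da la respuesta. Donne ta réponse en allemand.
Die Antwort ist 0.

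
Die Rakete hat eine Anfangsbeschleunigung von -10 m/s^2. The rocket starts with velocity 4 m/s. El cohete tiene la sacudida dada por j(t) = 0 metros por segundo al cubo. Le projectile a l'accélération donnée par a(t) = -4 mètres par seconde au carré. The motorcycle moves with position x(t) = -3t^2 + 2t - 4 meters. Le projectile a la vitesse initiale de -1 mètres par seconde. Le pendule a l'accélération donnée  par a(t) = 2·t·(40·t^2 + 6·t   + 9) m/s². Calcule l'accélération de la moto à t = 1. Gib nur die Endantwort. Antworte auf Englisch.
a(1) = -6.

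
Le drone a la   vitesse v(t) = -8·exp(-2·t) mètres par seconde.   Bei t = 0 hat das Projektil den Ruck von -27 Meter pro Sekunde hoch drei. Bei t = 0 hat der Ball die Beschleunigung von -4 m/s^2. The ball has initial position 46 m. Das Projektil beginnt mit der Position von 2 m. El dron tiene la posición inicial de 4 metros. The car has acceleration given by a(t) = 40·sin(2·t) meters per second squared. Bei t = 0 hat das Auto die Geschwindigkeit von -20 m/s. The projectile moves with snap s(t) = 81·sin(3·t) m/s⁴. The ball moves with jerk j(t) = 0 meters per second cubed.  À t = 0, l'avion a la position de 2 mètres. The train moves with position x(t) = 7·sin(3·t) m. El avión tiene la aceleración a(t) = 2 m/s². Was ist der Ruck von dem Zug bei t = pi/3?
Ausgehend von der Position x(t) = 7·sin(3·t), nehmen wir 3 Ableitungen. Mit d/dt von x(t) finden wir v(t) = 21·cos(3·t). Durch Ableiten von der Geschwindigkeit erhalten wir die Beschleunigung: a(t) = -63·sin(3·t). Durch Ableiten von der Beschleunigung erhalten wir den Ruck: j(t) = -189·cos(3·t). Wir haben den Ruck j(t) = -189·cos(3·t). Durch Einsetzen von t = pi/3: j(pi/3) = 189.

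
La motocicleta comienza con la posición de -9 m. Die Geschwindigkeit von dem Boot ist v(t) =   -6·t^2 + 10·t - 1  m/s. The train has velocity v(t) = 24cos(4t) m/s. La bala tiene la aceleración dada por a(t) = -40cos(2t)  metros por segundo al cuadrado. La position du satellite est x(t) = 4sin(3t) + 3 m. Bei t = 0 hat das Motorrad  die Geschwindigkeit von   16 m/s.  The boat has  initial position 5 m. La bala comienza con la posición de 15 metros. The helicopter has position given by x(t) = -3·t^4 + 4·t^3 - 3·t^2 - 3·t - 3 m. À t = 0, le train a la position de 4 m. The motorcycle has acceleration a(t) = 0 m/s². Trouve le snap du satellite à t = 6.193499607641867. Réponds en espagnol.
Para resolver esto, necesitamos tomar 4 derivadas de nuestra ecuación de la posición x(t) = 4·sin(3·t) + 3. La derivada de la posición da la velocidad: v(t) = 12·cos(3·t). Derivando la velocidad, obtenemos la aceleración: a(t) = -36·sin(3·t). Tomando d/dt de a(t), encontramos j(t) = -108·cos(3·t). La derivada de la sacudida da el snap: s(t) = 324·sin(3·t). Tenemos el snap s(t) = 324·sin(3·t). Sustituyendo t = 6.193499607641867: s(6.193499607641867) = -86.1265150575727.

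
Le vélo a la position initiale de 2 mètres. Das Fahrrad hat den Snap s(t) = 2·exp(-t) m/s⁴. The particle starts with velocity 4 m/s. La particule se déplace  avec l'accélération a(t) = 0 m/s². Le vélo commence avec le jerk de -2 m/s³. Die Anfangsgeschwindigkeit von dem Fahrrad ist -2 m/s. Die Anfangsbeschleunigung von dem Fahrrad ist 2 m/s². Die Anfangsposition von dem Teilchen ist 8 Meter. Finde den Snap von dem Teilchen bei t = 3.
Wir müssen unsere Gleichung für die Beschleunigung a(t) = 0 2-mal ableiten. Durch Ableiten von der Beschleunigung erhalten wir den Ruck: j(t) = 0. Die Ableitung von dem Ruck ergibt den Snap: s(t) = 0. Wir haben den Snap s(t) = 0. Durch Einsetzen von t = 3: s(3) = 0.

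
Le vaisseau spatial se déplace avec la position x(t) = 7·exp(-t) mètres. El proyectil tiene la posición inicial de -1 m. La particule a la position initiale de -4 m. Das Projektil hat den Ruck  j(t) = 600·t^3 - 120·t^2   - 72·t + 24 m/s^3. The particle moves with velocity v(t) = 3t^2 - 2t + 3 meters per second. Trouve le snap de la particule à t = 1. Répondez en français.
En partant de la vitesse v(t) = 3·t^2 - 2·t + 3, nous prenons 3 dérivées. La dérivée de la vitesse donne l'accélération: a(t) = 6·t - 2. En dérivant l'accélération, nous obtenons le jerk: j(t) = 6. En dérivant le jerk, nous obtenons le snap: s(t) = 0. De l'équation du snap s(t) = 0, nous substituons t = 1 pour obtenir s = 0.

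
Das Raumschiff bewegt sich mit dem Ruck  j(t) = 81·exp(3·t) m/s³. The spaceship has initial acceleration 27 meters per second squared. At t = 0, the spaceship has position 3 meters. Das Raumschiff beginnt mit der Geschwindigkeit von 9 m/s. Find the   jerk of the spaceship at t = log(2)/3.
We have jerk j(t) = 81·exp(3·t). Substituting t = log(2)/3: j(log(2)/3) = 162.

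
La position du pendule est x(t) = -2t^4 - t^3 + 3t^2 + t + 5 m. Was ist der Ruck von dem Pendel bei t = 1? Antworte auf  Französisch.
Nous devons dériver notre équation de la position x(t) = -2·t^4 - t^3 + 3·t^2 + t + 5 3 fois. La dérivée de la position donne la vitesse: v(t) = -8·t^3 - 3·t^2 + 6·t + 1. La dérivée de la vitesse donne l'accélération: a(t) = -24·t^2 - 6·t + 6. La dérivée de l'accélération donne le jerk: j(t) = -48·t - 6. De l'équation du jerk j(t) = -48·t - 6, nous substituons t = 1 pour obtenir j = -54.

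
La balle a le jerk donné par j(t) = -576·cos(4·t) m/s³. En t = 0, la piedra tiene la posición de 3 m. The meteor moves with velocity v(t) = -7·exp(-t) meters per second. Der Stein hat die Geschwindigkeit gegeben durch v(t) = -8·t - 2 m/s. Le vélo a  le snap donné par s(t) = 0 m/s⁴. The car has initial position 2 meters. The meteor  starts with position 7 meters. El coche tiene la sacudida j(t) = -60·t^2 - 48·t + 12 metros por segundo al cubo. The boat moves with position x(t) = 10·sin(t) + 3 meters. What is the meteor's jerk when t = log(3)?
To solve this, we need to take 2 derivatives of our velocity equation v(t) = -7·exp(-t). Differentiating velocity, we get acceleration: a(t) = 7·exp(-t). Taking d/dt of a(t), we find j(t) = -7·exp(-t). Using j(t) = -7·exp(-t) and substituting t = log(3), we find j = -7/3.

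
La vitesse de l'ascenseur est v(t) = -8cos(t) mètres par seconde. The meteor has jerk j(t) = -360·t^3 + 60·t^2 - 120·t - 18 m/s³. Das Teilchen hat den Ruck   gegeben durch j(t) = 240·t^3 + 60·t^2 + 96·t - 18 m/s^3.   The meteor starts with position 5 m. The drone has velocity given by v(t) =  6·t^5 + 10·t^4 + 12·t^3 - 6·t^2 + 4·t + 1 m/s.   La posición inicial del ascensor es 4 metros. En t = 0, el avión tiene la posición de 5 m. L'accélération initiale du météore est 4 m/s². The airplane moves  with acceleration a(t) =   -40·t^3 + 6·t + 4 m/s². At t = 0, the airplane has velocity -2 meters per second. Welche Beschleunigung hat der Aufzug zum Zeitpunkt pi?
Ausgehend von der Geschwindigkeit v(t) = -8·cos(t), nehmen wir 1 Ableitung. Mit d/dt von v(t) finden wir a(t) = 8·sin(t). Aus der Gleichung für die Beschleunigung a(t) = 8·sin(t), setzen wir t = pi ein und erhalten a = 0.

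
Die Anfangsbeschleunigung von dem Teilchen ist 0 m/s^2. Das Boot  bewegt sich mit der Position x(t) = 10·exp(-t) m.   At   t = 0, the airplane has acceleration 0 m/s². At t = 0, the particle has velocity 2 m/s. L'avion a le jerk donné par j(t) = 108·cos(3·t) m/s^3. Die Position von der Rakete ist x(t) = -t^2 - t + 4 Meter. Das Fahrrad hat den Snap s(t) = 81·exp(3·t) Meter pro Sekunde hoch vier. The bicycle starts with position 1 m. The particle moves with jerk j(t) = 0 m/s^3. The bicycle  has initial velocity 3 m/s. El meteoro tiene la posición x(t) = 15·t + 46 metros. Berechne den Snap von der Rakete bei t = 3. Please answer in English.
To solve this, we need to take 4 derivatives of our position equation x(t) = -t^2 - t + 4. Taking d/dt of x(t), we find v(t) = -2·t - 1. The derivative of velocity gives acceleration: a(t) = -2. The derivative of acceleration gives jerk: j(t) = 0. The derivative of jerk gives snap: s(t) = 0. Using s(t) = 0 and substituting t = 3, we find s = 0.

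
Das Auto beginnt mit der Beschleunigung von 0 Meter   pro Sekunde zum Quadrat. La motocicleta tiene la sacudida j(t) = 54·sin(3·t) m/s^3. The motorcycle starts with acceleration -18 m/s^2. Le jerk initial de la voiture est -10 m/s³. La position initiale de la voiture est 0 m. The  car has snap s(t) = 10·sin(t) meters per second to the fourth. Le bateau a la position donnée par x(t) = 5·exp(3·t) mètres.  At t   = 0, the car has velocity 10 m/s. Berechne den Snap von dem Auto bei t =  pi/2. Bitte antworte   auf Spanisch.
Tenemos el snap s(t) = 10·sin(t). Sustituyendo t = pi/2: s(pi/2) = 10.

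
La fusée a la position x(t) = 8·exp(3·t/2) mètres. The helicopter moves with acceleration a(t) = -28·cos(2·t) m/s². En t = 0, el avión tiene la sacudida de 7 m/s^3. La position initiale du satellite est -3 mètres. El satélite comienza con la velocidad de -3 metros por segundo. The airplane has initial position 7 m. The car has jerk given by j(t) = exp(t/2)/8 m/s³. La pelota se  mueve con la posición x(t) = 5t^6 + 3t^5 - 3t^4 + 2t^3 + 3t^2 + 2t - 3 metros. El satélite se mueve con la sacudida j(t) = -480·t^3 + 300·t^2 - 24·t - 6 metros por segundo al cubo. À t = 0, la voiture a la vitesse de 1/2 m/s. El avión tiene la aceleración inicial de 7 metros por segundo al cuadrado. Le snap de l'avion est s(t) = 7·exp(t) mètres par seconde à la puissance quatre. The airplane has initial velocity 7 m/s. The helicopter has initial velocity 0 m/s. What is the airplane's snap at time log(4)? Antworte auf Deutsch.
Aus der Gleichung für den Snap s(t) = 7·exp(t), setzen wir t = log(4) ein und erhalten s = 28.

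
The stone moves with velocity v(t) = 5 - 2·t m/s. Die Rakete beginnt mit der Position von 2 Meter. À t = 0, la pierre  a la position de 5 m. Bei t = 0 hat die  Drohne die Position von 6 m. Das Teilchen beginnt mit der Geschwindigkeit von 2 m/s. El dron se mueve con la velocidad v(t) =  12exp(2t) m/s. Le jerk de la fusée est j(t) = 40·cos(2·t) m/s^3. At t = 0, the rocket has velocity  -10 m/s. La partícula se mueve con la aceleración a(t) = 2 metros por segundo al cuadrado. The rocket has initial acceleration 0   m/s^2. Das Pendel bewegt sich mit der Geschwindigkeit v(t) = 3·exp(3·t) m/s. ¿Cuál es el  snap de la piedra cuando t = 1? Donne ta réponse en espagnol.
Partiendo de la velocidad v(t) = 5 - 2·t, tomamos 3 derivadas. Derivando la velocidad, obtenemos la aceleración: a(t) = -2. La derivada de la aceleración da la sacudida: j(t) = 0. La derivada de la sacudida da el snap: s(t) = 0. Tenemos el snap s(t) = 0. Sustituyendo t = 1: s(1) = 0.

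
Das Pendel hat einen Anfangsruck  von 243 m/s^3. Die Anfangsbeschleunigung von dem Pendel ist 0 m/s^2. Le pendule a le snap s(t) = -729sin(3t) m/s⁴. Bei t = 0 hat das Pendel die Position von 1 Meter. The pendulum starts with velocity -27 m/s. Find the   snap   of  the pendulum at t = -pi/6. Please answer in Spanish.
Tenemos el snap s(t) = -729·sin(3·t). Sustituyendo t = -pi/6: s(-pi/6) = 729.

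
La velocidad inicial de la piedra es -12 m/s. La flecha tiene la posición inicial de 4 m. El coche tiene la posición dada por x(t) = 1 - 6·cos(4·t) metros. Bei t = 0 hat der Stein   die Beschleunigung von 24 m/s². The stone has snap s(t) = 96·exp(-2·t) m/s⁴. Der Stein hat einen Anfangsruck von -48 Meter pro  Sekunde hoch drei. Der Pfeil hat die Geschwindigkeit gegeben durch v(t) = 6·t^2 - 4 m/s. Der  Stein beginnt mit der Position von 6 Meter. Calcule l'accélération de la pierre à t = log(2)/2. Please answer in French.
Nous devons trouver l'intégrale de notre équation du snap s(t) = 96·exp(-2·t) 2 fois. La primitive du snap, avec j(0) = -48, donne le jerk: j(t) = -48·exp(-2·t). La primitive du jerk, avec a(0) = 24, donne l'accélération: a(t) = 24·exp(-2·t). De l'équation de l'accélération a(t) = 24·exp(-2·t), nous substituons t = log(2)/2 pour obtenir a = 12.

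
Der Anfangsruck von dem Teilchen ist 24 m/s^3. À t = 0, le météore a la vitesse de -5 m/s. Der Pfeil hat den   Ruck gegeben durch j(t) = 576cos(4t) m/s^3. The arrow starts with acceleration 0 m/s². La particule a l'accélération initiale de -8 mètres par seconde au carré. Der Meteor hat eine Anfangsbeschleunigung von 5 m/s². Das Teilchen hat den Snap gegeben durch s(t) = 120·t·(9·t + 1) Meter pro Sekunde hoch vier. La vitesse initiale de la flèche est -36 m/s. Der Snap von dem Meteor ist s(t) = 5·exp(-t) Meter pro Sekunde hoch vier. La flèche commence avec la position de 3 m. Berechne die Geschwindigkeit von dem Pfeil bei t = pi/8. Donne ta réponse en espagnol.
Debemos encontrar la integral de nuestra ecuación de la sacudida j(t) = 576·cos(4·t) 2 veces. Tomando ∫j(t)dt y aplicando a(0) = 0, encontramos a(t) = 144·sin(4·t). Integrando la aceleración y usando la condición inicial v(0) = -36, obtenemos v(t) = -36·cos(4·t). Tenemos la velocidad v(t) = -36·cos(4·t). Sustituyendo t = pi/8: v(pi/8) = 0.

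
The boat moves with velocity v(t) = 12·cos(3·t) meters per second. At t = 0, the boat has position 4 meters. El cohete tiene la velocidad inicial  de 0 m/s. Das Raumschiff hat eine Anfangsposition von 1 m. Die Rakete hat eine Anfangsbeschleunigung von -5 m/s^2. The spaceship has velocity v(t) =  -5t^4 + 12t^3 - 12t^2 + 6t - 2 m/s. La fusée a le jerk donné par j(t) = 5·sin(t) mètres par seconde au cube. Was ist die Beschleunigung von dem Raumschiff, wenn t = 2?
Wir müssen unsere Gleichung für die Geschwindigkeit v(t) = -5·t^4 + 12·t^3 - 12·t^2 + 6·t - 2 1-mal ableiten. Die Ableitung von der Geschwindigkeit ergibt die Beschleunigung: a(t) = -20·t^3 + 36·t^2 - 24·t + 6. Wir haben die Beschleunigung a(t) = -20·t^3 + 36·t^2 - 24·t + 6. Durch Einsetzen von t = 2: a(2) = -58.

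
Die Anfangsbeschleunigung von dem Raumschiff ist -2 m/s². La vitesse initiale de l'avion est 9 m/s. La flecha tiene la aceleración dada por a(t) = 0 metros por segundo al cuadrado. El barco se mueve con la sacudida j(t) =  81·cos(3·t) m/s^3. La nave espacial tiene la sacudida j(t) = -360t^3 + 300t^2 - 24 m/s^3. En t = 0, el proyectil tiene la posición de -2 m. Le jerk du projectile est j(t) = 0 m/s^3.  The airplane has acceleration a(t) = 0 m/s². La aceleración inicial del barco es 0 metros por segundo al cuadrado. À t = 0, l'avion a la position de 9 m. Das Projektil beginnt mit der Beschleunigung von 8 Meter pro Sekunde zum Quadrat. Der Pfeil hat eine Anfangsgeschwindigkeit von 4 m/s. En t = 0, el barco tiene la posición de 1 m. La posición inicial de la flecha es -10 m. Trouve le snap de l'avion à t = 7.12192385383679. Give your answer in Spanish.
Para resolver esto, necesitamos tomar 2 derivadas de nuestra ecuación de la aceleración a(t) = 0. Derivando la aceleración, obtenemos la sacudida: j(t) = 0. La derivada de la sacudida da el snap: s(t) = 0. Usando s(t) = 0 y sustituyendo t = 7.12192385383679, encontramos s = 0.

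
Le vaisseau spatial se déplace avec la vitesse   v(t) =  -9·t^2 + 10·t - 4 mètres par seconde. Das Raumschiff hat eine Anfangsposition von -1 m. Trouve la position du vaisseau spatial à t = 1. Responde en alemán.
Wir müssen unsere Gleichung für die Geschwindigkeit v(t) = -9·t^2 + 10·t - 4 1-mal integrieren. Das Integral von der Geschwindigkeit, mit x(0) = -1, ergibt die Position: x(t) = -3·t^3 + 5·t^2 - 4·t - 1. Mit x(t) = -3·t^3 + 5·t^2 - 4·t - 1 und Einsetzen von t = 1, finden wir x = -3.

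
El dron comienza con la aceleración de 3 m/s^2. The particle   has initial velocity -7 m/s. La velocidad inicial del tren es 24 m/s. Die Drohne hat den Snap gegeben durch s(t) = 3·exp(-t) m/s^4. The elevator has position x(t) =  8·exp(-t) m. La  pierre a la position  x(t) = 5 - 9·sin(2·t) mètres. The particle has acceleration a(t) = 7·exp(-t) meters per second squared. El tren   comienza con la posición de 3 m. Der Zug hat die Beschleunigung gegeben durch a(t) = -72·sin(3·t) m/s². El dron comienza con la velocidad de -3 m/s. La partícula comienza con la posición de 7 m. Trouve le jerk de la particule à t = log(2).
Nous devons dériver notre équation de l'accélération a(t) = 7·exp(-t) 1 fois. La dérivée de l'accélération donne le jerk: j(t) = -7·exp(-t). Nous avons le jerk j(t) = -7·exp(-t). En substituant t = log(2): j(log(2)) = -7/2.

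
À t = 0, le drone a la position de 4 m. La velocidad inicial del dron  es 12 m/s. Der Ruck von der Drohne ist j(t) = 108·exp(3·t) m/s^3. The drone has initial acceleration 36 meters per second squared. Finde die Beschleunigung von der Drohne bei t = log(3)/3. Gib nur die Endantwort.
a(log(3)/3) = 108.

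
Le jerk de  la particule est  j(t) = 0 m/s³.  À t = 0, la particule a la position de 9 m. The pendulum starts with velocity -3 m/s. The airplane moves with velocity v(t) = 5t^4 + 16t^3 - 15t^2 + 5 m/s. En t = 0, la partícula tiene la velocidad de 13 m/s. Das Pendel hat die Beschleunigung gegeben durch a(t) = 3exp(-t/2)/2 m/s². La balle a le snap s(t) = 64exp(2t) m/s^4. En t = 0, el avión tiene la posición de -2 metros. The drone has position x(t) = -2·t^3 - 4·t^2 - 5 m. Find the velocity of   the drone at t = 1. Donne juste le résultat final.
The velocity at t = 1 is v = -14.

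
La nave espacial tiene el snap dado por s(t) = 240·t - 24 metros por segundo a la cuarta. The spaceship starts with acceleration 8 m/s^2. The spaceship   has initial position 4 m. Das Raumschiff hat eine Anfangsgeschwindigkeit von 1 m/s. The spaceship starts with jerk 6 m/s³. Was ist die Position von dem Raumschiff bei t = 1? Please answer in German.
Wir müssen das Integral unserer Gleichung für den Snap s(t) = 240·t - 24 4-mal finden. Das Integral von dem Snap, mit j(0) = 6, ergibt den Ruck: j(t) = 120·t^2 - 24·t + 6. Mit ∫j(t)dt und Anwendung von a(0) = 8, finden wir a(t) = 40·t^3 - 12·t^2 + 6·t + 8. Mit ∫a(t)dt und Anwendung von v(0) = 1, finden wir v(t) = 10·t^4 - 4·t^3 + 3·t^2 + 8·t + 1. Das Integral von der Geschwindigkeit ist die Position. Mit x(0) = 4 erhalten wir x(t) = 2·t^5 - t^4 + t^3 + 4·t^2 + t + 4. Wir haben die Position x(t) = 2·t^5 - t^4 + t^3 + 4·t^2 + t + 4. Durch Einsetzen von t = 1: x(1) = 11.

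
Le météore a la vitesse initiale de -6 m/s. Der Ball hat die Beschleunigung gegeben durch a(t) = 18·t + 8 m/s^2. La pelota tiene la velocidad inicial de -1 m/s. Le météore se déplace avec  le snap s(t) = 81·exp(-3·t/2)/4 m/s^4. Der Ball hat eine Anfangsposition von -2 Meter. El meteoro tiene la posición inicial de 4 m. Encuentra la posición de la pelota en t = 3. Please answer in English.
Starting from acceleration a(t) = 18·t + 8, we take 2 integrals. Integrating acceleration and using the initial condition v(0) = -1, we get v(t) = 9·t^2 + 8·t - 1. Finding the antiderivative of v(t) and using x(0) = -2: x(t) = 3·t^3 + 4·t^2 - t - 2. We have position x(t) = 3·t^3 + 4·t^2 - t - 2. Substituting t = 3: x(3) = 112.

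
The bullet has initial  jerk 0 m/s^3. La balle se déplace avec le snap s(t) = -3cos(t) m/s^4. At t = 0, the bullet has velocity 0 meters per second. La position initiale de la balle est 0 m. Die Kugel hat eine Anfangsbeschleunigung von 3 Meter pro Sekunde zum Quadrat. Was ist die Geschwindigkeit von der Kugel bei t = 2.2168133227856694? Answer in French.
Nous devons trouver la primitive de notre équation du snap s(t) = -3·cos(t) 3 fois. En intégrant le snap et en utilisant la condition initiale j(0) = 0, nous obtenons j(t) = -3·sin(t). L'intégrale du jerk, avec a(0) = 3, donne l'accélération: a(t) = 3·cos(t). En prenant ∫a(t)dt et en appliquant v(0) = 0, nous trouvons v(t) = 3·sin(t). De l'équation de la vitesse v(t) = 3·sin(t), nous substituons t = 2.2168133227856694 pour obtenir v = 2.39546381219989.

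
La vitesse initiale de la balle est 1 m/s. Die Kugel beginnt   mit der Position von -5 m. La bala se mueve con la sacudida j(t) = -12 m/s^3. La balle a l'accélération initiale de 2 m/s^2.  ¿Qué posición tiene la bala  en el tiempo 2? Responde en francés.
Pour résoudre ceci, nous devons prendre 3 intégrales de notre équation du jerk j(t) = -12. L'intégrale du jerk est l'accélération. En utilisant a(0) = 2, nous obtenons a(t) = 2 - 12·t. La primitive de l'accélération, avec v(0) = 1, donne la vitesse: v(t) = -6·t^2 + 2·t + 1. En prenant ∫v(t)dt et en appliquant x(0) = -5, nous trouvons x(t) = -2·t^3 + t^2 + t - 5. Nous avons la position x(t) = -2·t^3 + t^2 + t - 5. En substituant t = 2: x(2) = -15.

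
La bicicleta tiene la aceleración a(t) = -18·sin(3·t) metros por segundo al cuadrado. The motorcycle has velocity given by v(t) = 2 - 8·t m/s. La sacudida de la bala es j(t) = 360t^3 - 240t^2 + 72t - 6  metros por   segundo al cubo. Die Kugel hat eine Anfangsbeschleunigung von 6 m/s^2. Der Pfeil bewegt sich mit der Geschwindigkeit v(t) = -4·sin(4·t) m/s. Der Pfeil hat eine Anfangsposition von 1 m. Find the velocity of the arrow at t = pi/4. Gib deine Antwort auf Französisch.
Nous avons la vitesse v(t) = -4·sin(4·t). En substituant t = pi/4: v(pi/4) = 0.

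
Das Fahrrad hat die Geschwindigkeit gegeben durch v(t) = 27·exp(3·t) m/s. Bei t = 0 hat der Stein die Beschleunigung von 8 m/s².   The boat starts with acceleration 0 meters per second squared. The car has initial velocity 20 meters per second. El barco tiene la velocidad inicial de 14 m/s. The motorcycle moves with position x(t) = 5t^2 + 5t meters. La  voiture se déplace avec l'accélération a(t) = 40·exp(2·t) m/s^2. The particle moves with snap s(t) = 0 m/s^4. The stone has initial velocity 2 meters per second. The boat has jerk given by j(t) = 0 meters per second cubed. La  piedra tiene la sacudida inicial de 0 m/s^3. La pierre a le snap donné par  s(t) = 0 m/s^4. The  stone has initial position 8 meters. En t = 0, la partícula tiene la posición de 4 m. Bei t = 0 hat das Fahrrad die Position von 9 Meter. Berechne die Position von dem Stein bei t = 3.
Wir müssen unsere Gleichung für den Snap s(t) = 0 4-mal integrieren. Durch Integration von dem Snap und Verwendung der Anfangsbedingung j(0) = 0, erhalten wir j(t) = 0. Durch Integration von dem Ruck und Verwendung der Anfangsbedingung a(0) = 8, erhalten wir a(t) = 8. Die Stammfunktion von der Beschleunigung, mit v(0) = 2, ergibt die Geschwindigkeit: v(t) = 8·t + 2. Das Integral von der Geschwindigkeit, mit x(0) = 8, ergibt die Position: x(t) = 4·t^2 + 2·t + 8. Mit x(t) = 4·t^2 + 2·t + 8 und Einsetzen von t = 3, finden wir x = 50.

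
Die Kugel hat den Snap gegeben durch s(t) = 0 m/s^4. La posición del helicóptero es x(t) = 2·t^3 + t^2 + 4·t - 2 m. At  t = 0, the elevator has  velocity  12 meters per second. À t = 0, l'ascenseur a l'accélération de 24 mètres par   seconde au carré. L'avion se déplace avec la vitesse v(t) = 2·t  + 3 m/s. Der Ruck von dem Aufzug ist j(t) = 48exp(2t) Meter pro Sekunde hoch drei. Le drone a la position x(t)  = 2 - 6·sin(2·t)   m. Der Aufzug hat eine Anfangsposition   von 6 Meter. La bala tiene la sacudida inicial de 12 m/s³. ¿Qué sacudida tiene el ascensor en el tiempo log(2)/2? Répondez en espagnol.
Usando j(t) = 48·exp(2·t) y sustituyendo t = log(2)/2, encontramos j = 96.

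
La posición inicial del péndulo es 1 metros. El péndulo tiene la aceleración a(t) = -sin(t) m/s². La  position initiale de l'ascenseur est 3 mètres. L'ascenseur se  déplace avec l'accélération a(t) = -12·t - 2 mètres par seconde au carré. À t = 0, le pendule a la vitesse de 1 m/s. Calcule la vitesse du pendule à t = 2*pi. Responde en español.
Para resolver esto, necesitamos tomar 1 integral de nuestra ecuación de la aceleración a(t) = -sin(t). La integral de la aceleración, con v(0) = 1, da la velocidad: v(t) = cos(t). Tenemos la velocidad v(t) = cos(t). Sustituyendo t = 2*pi: v(2*pi) = 1.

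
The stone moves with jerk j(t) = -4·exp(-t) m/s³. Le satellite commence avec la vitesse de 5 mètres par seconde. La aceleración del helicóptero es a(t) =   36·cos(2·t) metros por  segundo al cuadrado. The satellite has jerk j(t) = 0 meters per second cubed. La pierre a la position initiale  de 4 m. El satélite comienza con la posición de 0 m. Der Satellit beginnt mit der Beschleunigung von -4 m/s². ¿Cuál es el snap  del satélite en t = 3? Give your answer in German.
Wir müssen unsere Gleichung für den Ruck j(t) = 0 1-mal ableiten. Mit d/dt von j(t) finden wir s(t) = 0. Wir haben den Snap s(t) = 0. Durch Einsetzen von t = 3: s(3) = 0.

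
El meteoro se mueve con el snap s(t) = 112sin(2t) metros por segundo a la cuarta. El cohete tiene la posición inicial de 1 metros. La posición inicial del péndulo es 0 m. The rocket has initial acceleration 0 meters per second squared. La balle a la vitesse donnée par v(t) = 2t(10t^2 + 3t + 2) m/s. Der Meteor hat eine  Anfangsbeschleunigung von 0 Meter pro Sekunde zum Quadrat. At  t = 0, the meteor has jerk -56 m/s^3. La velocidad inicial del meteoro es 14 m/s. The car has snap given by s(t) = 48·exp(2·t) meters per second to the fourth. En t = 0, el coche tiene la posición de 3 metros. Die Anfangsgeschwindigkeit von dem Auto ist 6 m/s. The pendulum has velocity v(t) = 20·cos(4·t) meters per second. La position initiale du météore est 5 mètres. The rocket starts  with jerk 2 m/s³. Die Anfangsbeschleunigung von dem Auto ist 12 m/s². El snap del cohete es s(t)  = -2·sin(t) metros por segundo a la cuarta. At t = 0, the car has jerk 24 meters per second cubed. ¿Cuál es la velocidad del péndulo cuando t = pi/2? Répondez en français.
En utilisant v(t) = 20·cos(4·t) et en substituant t = pi/2, nous trouvons v = 20.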